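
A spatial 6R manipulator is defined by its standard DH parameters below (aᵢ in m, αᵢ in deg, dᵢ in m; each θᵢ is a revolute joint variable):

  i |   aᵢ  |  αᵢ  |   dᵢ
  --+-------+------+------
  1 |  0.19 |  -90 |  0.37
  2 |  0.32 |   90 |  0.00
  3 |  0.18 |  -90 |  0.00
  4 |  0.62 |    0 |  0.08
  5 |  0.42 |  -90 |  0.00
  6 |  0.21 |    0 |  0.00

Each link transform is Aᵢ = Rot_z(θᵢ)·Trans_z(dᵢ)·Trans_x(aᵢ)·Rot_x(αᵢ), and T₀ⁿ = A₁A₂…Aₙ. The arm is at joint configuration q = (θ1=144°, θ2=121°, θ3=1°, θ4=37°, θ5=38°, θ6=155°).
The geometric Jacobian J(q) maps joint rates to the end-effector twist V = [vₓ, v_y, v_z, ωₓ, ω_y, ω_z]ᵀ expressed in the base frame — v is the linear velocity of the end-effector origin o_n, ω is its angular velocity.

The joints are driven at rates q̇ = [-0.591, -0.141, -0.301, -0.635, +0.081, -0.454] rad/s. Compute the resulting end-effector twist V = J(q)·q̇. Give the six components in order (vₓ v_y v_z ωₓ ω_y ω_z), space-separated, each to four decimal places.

-0.2515 -0.0757 -0.6270 0.7179 0.3279 -0.8806

o_n = [0.6959, -0.5107, -0.2276]
J₁: ẑ×o_n = [0.5107, 0.6959, -0.0000], ω = ẑ
J2: z=[-0.5878, -0.8090, 0.0000] o=[-0.1537, 0.1117, 0.3700] → [0.4834, -0.3512, 1.0532, -0.5878, -0.8090, 0.0000]
J3: z=[-0.6935, 0.5038, -0.5150] o=[-0.0204, 0.0148, 0.0957] → [-0.4335, -0.5931, 0.0035, -0.6935, 0.5038, -0.5150]
J4: z=[-0.5950, -0.8036, 0.0150] o=[0.0528, -0.0422, -0.0586] → [0.1428, -0.0909, 0.7956, -0.5950, -0.8036, 0.0150]
J5: z=[-0.5950, -0.8036, 0.0150] o=[0.4651, -0.4514, -0.2896] → [-0.0489, 0.0403, 0.2207, -0.5950, -0.8036, 0.0150]
J6: z=[-0.2130, 0.1756, 0.9611] o=[0.7906, -0.6902, -0.1738] → [-0.1820, -0.1025, -0.0216, -0.2130, 0.1756, 0.9611]
V = J·q̇ = [-0.2515, -0.0757, -0.6270, 0.7179, 0.3279, -0.8806]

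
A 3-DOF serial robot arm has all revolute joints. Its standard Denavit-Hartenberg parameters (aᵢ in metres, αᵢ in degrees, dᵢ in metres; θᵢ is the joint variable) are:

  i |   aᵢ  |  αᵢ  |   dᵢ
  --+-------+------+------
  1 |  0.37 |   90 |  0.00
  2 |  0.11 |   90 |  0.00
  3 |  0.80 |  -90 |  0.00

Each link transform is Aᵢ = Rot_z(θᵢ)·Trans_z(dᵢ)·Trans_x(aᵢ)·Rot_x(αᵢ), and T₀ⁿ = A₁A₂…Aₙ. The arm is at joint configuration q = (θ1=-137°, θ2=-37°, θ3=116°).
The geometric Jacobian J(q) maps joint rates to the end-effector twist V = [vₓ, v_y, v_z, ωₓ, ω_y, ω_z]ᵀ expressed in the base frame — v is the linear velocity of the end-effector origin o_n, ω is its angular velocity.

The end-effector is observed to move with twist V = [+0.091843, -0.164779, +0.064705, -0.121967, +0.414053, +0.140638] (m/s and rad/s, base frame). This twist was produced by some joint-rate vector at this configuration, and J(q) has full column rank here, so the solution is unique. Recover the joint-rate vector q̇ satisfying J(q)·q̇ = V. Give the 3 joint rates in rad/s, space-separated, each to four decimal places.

o_n = [-0.6204, 0.4046, 0.1449]
J₁: ẑ×o_n = [-0.4046, -0.6204, 0.0000], ω = ẑ
J2: z=[-0.6820, 0.7314, 0.0000] o=[-0.2706, -0.2523, 0.0000] → [0.1059, 0.0988, -0.1922, -0.6820, 0.7314, 0.0000]
J3: z=[0.4401, 0.4104, -0.7986] o=[-0.3349, -0.3123, -0.0662] → [0.6592, 0.1352, 0.4327, 0.4401, 0.4104, -0.7986]
q̇ = J⁺·V = [0.3970, 0.3860, 0.3210]

0.3970 0.3860 0.3210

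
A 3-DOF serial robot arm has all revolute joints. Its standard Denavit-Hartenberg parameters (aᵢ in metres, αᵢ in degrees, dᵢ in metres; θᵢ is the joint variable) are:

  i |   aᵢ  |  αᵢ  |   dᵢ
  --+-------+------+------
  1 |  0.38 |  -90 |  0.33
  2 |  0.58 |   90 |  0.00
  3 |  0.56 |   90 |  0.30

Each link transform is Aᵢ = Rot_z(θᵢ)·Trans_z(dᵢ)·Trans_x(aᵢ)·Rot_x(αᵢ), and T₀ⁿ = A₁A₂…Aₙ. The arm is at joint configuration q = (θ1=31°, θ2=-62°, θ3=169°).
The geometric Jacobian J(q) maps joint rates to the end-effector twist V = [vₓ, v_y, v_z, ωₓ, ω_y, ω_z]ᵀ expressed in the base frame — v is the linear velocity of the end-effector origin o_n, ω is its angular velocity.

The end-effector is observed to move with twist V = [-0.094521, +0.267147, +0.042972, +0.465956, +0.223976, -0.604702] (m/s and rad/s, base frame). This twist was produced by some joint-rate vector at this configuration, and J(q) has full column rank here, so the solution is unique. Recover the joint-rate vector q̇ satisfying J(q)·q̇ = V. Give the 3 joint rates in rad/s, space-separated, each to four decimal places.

-0.3310 -0.0480 -0.5830

o_n = [0.0558, 0.1582, 0.4976]
J₁: ẑ×o_n = [-0.1582, 0.0558, 0.0000], ω = ẑ
J2: z=[-0.5150, 0.8572, 0.0000] o=[0.3257, 0.1957, 0.3300] → [0.1436, 0.0863, 0.2507, -0.5150, 0.8572, 0.0000]
J3: z=[-0.7568, -0.4548, 0.4695] o=[0.5591, 0.3360, 0.8421] → [0.2401, -0.4970, -0.0943, -0.7568, -0.4548, 0.4695]
q̇ = J⁺·V = [-0.3310, -0.0480, -0.5830]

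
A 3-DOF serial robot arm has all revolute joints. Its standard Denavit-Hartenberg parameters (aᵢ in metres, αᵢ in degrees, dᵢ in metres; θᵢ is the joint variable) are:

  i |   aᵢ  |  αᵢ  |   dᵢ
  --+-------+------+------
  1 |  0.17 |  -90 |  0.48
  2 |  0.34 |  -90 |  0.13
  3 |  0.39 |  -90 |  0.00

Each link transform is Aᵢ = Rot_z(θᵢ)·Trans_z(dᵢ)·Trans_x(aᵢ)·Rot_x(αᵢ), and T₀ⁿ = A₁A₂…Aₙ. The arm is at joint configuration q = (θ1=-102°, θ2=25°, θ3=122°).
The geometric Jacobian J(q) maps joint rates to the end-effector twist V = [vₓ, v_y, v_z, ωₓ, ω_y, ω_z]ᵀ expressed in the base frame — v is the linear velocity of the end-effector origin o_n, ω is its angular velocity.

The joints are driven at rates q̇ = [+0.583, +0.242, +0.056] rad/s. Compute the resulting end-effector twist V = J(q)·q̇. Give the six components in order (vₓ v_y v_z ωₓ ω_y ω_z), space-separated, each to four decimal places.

0.1592 -0.1224 -0.0214 0.2416 -0.0272 0.5322

o_n = [-0.2568, -0.2427, 0.4237]
J₁: ẑ×o_n = [0.2427, -0.2568, 0.0000], ω = ẑ
J2: z=[0.9781, -0.2079, 0.0000] o=[-0.0353, -0.1663, 0.4800] → [0.0117, 0.0551, -0.1208, 0.9781, -0.2079, 0.0000]
J3: z=[0.0879, 0.4134, -0.9063] o=[0.0277, -0.4947, 0.3363] → [0.2645, 0.2502, 0.1398, 0.0879, 0.4134, -0.9063]
V = J·q̇ = [0.1592, -0.1224, -0.0214, 0.2416, -0.0272, 0.5322]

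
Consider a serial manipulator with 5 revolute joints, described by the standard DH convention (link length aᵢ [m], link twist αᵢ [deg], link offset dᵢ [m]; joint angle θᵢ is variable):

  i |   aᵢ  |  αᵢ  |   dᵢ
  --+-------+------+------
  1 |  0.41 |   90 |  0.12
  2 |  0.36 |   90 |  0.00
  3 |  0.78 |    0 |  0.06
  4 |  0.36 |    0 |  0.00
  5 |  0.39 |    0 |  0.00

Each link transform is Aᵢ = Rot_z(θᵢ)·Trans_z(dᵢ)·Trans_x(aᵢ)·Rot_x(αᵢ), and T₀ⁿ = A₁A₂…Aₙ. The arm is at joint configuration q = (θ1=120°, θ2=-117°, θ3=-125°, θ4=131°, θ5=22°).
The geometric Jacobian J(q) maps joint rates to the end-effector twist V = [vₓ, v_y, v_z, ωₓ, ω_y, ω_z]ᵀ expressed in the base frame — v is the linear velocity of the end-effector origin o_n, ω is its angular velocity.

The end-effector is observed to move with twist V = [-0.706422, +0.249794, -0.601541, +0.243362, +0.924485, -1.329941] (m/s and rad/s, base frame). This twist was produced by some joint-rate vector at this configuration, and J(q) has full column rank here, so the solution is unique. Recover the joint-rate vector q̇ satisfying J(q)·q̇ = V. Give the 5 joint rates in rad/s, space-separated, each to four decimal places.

-0.9840 0.6730 0.4270 -0.7330 -0.4560

o_n = [-0.4009, -0.1421, -0.4007]
J₁: ẑ×o_n = [0.1421, -0.4009, 0.0000], ω = ẑ
J2: z=[0.8660, 0.5000, 0.0000] o=[-0.2050, 0.3551, 0.1200] → [-0.2604, 0.4510, -0.3327, 0.8660, 0.5000, 0.0000]
J3: z=[0.4455, -0.7716, 0.4540] o=[-0.1233, 0.2135, -0.2008] → [0.3158, -0.0369, -0.3726, 0.4455, -0.7716, 0.4540]
J4: z=[0.4455, -0.7716, 0.4540] o=[-0.7514, 0.0237, 0.2251] → [0.5582, 0.4380, 0.1967, 0.4455, -0.7716, 0.4540]
J5: z=[0.4455, -0.7716, 0.4540] o=[-0.6376, -0.0983, -0.0939] → [0.2567, 0.2442, 0.1631, 0.4455, -0.7716, 0.4540]
q̇ = J⁺·V = [-0.9840, 0.6730, 0.4270, -0.7330, -0.4560]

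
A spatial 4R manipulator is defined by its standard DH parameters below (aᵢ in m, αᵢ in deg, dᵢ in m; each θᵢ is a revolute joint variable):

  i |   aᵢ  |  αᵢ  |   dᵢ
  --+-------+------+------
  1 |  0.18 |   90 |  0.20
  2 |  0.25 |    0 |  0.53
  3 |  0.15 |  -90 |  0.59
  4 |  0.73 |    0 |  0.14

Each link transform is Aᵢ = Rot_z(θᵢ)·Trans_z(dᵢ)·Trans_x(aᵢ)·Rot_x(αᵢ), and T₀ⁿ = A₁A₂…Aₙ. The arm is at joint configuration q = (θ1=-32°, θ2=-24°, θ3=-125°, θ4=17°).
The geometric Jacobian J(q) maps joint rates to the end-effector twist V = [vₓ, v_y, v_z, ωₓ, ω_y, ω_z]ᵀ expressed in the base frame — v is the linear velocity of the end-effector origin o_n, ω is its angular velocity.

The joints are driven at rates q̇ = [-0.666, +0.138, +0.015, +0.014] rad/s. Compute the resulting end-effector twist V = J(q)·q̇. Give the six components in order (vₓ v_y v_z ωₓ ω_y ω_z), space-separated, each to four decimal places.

o_n = [-0.6894, -0.6382, -0.4585]
J₁: ẑ×o_n = [0.6382, -0.6894, 0.0000], ω = ẑ
J2: z=[-0.5299, -0.8480, 0.0000] o=[0.1526, -0.0954, 0.2000] → [0.5584, -0.3489, -0.4265, -0.5299, -0.8480, 0.0000]
J3: z=[-0.5299, -0.8480, 0.0000] o=[0.0655, -0.6659, 0.0983] → [0.4722, -0.2951, -0.6549, -0.5299, -0.8480, 0.0000]
J4: z=[0.4368, -0.2729, -0.8572] o=[-0.3562, -1.0981, 0.0211] → [0.5251, 0.4951, 0.1099, 0.4368, -0.2729, -0.8572]
V = J·q̇ = [-0.3335, 0.4135, -0.0671, -0.0750, -0.1336, -0.6780]

-0.3335 0.4135 -0.0671 -0.0750 -0.1336 -0.6780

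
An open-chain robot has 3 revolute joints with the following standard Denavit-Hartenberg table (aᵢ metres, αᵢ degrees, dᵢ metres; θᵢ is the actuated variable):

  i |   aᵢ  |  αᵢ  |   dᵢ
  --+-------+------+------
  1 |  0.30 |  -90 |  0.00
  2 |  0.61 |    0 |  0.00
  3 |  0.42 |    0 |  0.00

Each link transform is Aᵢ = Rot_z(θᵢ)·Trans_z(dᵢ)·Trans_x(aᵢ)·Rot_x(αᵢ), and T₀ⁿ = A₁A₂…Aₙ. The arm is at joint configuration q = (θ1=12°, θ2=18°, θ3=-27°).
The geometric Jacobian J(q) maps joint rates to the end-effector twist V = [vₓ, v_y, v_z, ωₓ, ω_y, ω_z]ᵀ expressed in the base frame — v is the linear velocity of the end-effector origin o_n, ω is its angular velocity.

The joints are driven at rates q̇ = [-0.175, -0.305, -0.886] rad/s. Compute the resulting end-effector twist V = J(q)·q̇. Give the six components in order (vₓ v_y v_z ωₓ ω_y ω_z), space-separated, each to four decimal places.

0.0268 -0.2260 0.6710 0.2476 -1.1650 -0.1750

o_n = [1.2667, 0.2692, -0.1228]
J₁: ẑ×o_n = [-0.2692, 1.2667, 0.0000], ω = ẑ
J2: z=[-0.2079, 0.9781, 0.0000] o=[0.2934, 0.0624, 0.0000] → [-0.1201, -0.0255, -0.9950, -0.2079, 0.9781, 0.0000]
J3: z=[-0.2079, 0.9781, 0.0000] o=[0.8609, 0.1830, -0.1885] → [0.0643, 0.0137, -0.4148, -0.2079, 0.9781, 0.0000]
V = J·q̇ = [0.0268, -0.2260, 0.6710, 0.2476, -1.1650, -0.1750]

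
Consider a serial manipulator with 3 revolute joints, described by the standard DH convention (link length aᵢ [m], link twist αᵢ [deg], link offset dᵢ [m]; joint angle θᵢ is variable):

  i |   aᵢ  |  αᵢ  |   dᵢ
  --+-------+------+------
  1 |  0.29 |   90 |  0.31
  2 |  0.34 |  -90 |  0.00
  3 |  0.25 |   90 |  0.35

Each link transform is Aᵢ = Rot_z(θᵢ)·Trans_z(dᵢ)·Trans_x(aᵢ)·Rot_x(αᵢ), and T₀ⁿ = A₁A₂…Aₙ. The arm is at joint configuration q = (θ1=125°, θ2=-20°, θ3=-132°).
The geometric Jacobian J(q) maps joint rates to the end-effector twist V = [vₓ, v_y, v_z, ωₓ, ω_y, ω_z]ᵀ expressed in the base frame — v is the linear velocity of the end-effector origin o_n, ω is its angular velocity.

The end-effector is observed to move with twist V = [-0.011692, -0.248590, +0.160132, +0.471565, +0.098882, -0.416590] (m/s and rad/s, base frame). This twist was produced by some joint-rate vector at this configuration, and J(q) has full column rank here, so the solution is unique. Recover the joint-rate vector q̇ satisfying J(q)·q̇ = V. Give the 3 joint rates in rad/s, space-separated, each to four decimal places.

o_n = [-0.1759, 0.5751, 0.5798]
J₁: ẑ×o_n = [-0.5751, -0.1759, 0.0000], ω = ẑ
J2: z=[0.8192, 0.5736, 0.0000] o=[-0.1663, 0.2376, 0.3100] → [0.1548, -0.2210, 0.2820, 0.8192, 0.5736, 0.0000]
J3: z=[-0.1962, 0.2802, 0.9397] o=[-0.3496, 0.4993, 0.1937] → [0.0369, 0.2390, -0.0635, -0.1962, 0.2802, 0.9397]
q̇ = J⁺·V = [0.1040, 0.4430, -0.5540]

0.1040 0.4430 -0.5540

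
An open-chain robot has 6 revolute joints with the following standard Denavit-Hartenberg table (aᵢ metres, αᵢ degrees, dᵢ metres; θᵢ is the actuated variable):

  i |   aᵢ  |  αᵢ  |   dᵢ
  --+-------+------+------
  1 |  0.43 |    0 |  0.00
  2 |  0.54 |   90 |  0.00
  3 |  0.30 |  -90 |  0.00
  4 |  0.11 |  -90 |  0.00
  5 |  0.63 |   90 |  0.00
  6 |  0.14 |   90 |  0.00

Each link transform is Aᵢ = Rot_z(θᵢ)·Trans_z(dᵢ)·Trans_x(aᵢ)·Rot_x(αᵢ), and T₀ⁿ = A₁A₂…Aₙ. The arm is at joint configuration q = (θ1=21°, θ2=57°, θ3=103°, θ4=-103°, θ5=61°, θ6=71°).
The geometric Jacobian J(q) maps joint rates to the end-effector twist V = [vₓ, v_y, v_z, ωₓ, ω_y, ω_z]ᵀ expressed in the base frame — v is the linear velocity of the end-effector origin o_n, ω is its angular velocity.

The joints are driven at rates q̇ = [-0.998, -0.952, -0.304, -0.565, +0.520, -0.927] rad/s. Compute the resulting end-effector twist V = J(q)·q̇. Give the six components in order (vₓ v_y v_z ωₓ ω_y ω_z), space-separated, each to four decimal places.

1.8230 -1.1908 -0.3269 -0.7824 1.0183 -1.0504

o_n = [1.0641, 1.0779, 0.4550]
J₁: ẑ×o_n = [-1.0779, 1.0641, 0.0000], ω = ẑ
J2: z=[0.0000, 0.0000, 1.0000] o=[0.4014, 0.1541, 0.0000] → [-0.9238, 0.6626, 0.0000, 0.0000, 0.0000, 1.0000]
J3: z=[0.9781, -0.2079, 0.0000] o=[0.5137, 0.6823, 0.0000] → [-0.0946, -0.4451, 0.5014, 0.9781, -0.2079, 0.0000]
J4: z=[-0.2026, -0.9531, -0.2250] o=[0.4997, 0.6163, 0.2923] → [-0.0512, -0.0940, 0.4444, -0.2026, -0.9531, -0.2250]
J5: z=[0.1745, -0.2612, 0.9494] o=[0.6057, 0.5994, 0.2682] → [-0.5030, 0.4026, 0.2032, 0.1745, -0.2612, 0.9494]
J6: z=[0.7446, -0.5960, -0.3008] o=[1.0116, 1.0778, 0.3252] → [-0.0773, -0.1124, 0.0313, 0.7446, -0.5960, -0.3008]
V = J·q̇ = [1.8230, -1.1908, -0.3269, -0.7824, 1.0183, -1.0504]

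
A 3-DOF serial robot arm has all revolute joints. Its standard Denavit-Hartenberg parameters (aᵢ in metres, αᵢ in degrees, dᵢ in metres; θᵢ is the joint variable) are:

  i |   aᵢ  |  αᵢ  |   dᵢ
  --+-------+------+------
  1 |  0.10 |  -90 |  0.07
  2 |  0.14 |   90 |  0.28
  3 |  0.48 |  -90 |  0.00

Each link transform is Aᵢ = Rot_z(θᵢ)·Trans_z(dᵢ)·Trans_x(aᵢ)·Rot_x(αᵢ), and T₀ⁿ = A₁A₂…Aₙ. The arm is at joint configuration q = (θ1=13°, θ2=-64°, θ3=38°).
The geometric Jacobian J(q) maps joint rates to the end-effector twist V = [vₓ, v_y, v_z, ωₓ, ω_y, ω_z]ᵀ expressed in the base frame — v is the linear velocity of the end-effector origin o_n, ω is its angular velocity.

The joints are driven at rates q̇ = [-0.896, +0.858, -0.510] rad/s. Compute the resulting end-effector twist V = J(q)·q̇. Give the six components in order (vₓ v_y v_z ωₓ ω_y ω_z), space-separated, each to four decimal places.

o_n = [0.1893, 0.6344, 0.5358]
J₁: ẑ×o_n = [-0.6344, 0.1893, 0.0000], ω = ẑ
J2: z=[-0.2250, 0.9744, 0.0000] o=[0.0974, 0.0225, 0.0700] → [0.4539, 0.1048, -0.2272, -0.2250, 0.9744, 0.0000]
J3: z=[-0.8758, -0.2022, 0.4384] o=[0.0942, 0.3091, 0.1958] → [-0.2113, 0.3394, -0.2656, -0.8758, -0.2022, 0.4384]
V = J·q̇ = [1.0656, -0.2528, -0.0595, 0.2536, 0.9391, -1.1196]

1.0656 -0.2528 -0.0595 0.2536 0.9391 -1.1196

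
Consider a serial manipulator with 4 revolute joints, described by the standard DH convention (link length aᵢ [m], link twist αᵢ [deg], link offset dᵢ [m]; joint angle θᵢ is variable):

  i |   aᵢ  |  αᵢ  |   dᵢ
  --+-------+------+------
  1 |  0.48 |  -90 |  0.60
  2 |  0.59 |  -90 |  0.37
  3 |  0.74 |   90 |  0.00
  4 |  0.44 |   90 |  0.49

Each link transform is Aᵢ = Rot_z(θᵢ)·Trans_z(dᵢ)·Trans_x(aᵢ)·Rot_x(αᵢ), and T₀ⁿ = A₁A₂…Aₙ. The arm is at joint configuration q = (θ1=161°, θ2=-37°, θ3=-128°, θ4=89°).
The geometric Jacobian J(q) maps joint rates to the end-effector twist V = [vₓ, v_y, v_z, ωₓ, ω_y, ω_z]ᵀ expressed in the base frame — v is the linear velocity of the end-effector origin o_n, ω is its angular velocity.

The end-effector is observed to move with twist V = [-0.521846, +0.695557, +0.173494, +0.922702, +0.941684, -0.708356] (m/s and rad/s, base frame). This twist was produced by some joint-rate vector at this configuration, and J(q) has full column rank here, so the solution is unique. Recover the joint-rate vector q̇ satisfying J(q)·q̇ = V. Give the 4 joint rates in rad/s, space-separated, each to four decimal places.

-0.3070 -0.6490 -0.0200 0.8800

o_n = [-0.7246, -0.4459, 0.0943]
J₁: ẑ×o_n = [0.4459, -0.7246, 0.0000], ω = ẑ
J2: z=[-0.3256, -0.9455, 0.0000] o=[-0.4538, 0.1563, 0.6000] → [0.4781, -0.1646, -0.0600, -0.3256, -0.9455, 0.0000]
J3: z=[-0.5690, 0.1959, -0.7986] o=[-1.0198, -0.0402, 0.9551] → [-0.4927, -0.7256, 0.1730, -0.5690, 0.1959, -0.7986]
J4: z=[0.7955, 0.3772, -0.4742] o=[-0.8657, -0.7100, 0.6809] → [-0.0960, 0.3997, 0.1569, 0.7955, 0.3772, -0.4742]
q̇ = J⁺·V = [-0.3070, -0.6490, -0.0200, 0.8800]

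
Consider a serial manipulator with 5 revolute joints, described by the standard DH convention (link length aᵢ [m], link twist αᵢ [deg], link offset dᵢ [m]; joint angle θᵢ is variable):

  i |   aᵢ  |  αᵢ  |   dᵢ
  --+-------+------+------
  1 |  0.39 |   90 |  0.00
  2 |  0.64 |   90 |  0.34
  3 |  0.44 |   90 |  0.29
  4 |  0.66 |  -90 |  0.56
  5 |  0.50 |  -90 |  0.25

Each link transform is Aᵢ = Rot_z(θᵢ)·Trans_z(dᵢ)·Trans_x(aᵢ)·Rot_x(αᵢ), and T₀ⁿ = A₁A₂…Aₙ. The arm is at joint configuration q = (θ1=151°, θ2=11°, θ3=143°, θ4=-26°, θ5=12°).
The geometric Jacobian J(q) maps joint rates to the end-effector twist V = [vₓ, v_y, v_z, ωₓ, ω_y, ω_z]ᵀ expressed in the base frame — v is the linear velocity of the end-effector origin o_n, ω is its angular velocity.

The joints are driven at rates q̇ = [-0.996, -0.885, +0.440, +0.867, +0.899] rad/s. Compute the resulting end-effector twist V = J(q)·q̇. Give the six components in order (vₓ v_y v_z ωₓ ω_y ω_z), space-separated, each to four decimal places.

o_n = [0.7600, 1.4727, -0.0774]
J₁: ẑ×o_n = [-1.4727, 0.7600, 0.0000], ω = ẑ
J2: z=[0.4848, 0.8746, 0.0000] o=[-0.3411, 0.1891, 0.0000] → [-0.0677, 0.0375, -0.3408, 0.4848, 0.8746, 0.0000]
J3: z=[-0.1669, 0.0925, -0.9816] o=[-0.7257, 0.7910, 0.1221] → [0.6507, -1.4918, -0.2512, -0.1669, 0.0925, -0.9816]
J4: z=[-0.1295, 0.9849, 0.1148] o=[-0.3441, 0.8822, -0.2296] → [0.0821, 0.1465, -1.1639, -0.1295, 0.9849, 0.1148]
J5: z=[0.2785, 0.1473, -0.9491] o=[0.2115, 1.4938, 0.0283] → [-0.0356, -0.4911, -0.0867, 0.2785, 0.1473, -0.9491]
V = J·q̇ = [1.8522, -1.7611, -0.8960, -0.3644, 0.2530, -2.1816]

1.8522 -1.7611 -0.8960 -0.3644 0.2530 -2.1816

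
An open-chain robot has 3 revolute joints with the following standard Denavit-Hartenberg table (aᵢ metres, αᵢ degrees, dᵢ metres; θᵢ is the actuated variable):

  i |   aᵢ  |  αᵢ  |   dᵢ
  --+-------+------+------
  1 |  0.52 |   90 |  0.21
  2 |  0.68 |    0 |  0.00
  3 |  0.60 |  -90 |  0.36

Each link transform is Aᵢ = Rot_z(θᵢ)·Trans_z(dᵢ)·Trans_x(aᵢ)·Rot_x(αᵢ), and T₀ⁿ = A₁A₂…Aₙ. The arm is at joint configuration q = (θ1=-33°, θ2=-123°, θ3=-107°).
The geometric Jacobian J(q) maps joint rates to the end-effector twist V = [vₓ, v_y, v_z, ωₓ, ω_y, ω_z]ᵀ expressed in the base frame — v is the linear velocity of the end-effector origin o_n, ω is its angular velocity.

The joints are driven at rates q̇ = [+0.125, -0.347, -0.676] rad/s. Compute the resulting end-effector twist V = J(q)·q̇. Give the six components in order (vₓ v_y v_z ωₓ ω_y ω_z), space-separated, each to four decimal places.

o_n = [-0.3940, -0.1734, 0.0993]
J₁: ẑ×o_n = [0.1734, -0.3940, 0.0000], ω = ẑ
J2: z=[-0.5446, -0.8387, 0.0000] o=[0.4361, -0.2832, 0.2100] → [0.0928, -0.0603, -0.7560, -0.5446, -0.8387, 0.0000]
J3: z=[-0.5446, -0.8387, 0.0000] o=[0.1255, -0.0815, -0.3603] → [-0.3855, 0.2503, -0.3857, -0.5446, -0.8387, 0.0000]
V = J·q̇ = [0.2500, -0.1976, 0.5231, 0.5572, 0.8580, 0.1250]

0.2500 -0.1976 0.5231 0.5572 0.8580 0.1250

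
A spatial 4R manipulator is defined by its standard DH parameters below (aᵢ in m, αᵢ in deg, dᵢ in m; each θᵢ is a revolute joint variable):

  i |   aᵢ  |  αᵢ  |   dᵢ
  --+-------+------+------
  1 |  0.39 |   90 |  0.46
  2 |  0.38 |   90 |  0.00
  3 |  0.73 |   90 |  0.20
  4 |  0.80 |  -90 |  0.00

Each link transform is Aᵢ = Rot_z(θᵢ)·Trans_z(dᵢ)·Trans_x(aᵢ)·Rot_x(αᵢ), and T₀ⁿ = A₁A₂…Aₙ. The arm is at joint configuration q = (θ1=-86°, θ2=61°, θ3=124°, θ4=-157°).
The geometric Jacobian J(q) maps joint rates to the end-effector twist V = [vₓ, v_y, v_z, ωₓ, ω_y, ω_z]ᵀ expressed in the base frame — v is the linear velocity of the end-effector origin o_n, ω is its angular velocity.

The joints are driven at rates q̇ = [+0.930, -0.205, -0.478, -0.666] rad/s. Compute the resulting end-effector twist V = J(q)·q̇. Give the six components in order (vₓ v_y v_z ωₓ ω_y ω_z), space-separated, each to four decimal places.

o_n = [0.0386, -0.4760, 0.8501]
J₁: ẑ×o_n = [0.4760, 0.0386, -0.0000], ω = ẑ
J2: z=[-0.9976, -0.0698, 0.0000] o=[0.0272, -0.3890, 0.4600] → [-0.0272, 0.3891, 0.0875, -0.9976, -0.0698, 0.0000]
J3: z=[0.0610, -0.8725, -0.4848] o=[0.0401, -0.5728, 0.7924] → [-0.0034, -0.0028, 0.0046, 0.0610, -0.8725, -0.4848]
J4: z=[-0.5298, -0.4400, 0.7251] o=[-0.5653, -0.5921, 0.3384] → [-0.3094, 0.7090, 0.2041, -0.5298, -0.4400, 0.7251]
V = J·q̇ = [0.6559, -0.5147, -0.1561, 0.5282, 0.7244, 0.6788]

0.6559 -0.5147 -0.1561 0.5282 0.7244 0.6788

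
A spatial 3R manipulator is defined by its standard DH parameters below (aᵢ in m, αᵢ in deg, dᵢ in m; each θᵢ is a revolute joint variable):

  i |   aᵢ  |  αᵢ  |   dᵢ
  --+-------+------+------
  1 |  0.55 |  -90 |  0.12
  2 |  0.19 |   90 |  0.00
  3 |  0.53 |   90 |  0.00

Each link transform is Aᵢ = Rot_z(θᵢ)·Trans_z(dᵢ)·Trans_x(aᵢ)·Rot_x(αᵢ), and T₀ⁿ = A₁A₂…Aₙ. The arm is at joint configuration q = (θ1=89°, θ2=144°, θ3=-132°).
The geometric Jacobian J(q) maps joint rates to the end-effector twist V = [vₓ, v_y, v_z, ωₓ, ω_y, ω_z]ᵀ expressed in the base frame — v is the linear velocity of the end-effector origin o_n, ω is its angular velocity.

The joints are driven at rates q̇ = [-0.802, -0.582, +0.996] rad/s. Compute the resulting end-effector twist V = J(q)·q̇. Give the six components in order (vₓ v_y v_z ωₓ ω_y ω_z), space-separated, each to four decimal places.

o_n = [0.4057, 0.6762, 0.2168]
J₁: ẑ×o_n = [-0.6762, 0.4057, 0.0000], ω = ẑ
J2: z=[-0.9998, 0.0175, 0.0000] o=[0.0096, 0.5499, 0.1200] → [0.0017, 0.0968, -0.1332, -0.9998, 0.0175, 0.0000]
J3: z=[0.0103, 0.5877, -0.8090] o=[0.0069, 0.3962, 0.0083] → [0.3490, -0.3248, -0.2315, 0.0103, 0.5877, -0.8090]
V = J·q̇ = [0.8890, -0.7052, -0.1531, 0.5921, 0.5752, -1.6078]

0.8890 -0.7052 -0.1531 0.5921 0.5752 -1.6078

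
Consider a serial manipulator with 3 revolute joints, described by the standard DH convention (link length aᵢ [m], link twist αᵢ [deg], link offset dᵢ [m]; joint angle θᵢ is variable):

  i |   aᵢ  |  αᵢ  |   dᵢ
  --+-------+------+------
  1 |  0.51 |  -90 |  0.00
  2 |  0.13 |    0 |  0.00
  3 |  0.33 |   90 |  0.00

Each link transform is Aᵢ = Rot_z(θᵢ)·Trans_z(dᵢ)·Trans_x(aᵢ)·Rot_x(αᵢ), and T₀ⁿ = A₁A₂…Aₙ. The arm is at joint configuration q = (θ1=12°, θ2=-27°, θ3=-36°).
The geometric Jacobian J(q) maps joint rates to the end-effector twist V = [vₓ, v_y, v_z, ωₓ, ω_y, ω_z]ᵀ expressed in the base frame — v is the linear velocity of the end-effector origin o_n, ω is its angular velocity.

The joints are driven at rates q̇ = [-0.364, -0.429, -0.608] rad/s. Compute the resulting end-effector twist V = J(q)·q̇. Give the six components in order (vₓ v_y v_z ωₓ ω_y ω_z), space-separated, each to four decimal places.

-0.2643 -0.3448 0.2051 0.2156 -1.0143 -0.3640

o_n = [0.7587, 0.1613, 0.3531]
J₁: ẑ×o_n = [-0.1613, 0.7587, 0.0000], ω = ẑ
J2: z=[-0.2079, 0.9781, 0.0000] o=[0.4989, 0.1060, 0.0000] → [0.3453, 0.0734, -0.2656, -0.2079, 0.9781, 0.0000]
J3: z=[-0.2079, 0.9781, 0.0000] o=[0.6122, 0.1301, 0.0590] → [0.2876, 0.0611, -0.1498, -0.2079, 0.9781, 0.0000]
V = J·q̇ = [-0.2643, -0.3448, 0.2051, 0.2156, -1.0143, -0.3640]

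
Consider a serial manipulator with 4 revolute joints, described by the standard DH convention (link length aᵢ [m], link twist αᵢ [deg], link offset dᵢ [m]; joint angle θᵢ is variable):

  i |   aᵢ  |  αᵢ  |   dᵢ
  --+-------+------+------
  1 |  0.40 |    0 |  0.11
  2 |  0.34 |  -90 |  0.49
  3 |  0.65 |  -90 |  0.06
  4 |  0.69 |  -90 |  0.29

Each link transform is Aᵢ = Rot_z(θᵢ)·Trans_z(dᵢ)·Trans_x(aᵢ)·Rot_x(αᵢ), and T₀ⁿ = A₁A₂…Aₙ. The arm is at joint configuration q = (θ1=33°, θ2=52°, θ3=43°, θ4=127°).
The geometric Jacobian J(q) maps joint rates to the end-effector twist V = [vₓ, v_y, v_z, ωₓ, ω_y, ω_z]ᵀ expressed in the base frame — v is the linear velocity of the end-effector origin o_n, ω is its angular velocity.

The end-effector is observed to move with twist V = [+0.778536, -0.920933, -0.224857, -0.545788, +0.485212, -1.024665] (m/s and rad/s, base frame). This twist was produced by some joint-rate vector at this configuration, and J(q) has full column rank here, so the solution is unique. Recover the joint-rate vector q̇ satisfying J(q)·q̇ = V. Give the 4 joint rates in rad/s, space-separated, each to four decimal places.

-0.4960 -0.9960 0.5860 -0.6390

o_n = [0.8520, 0.4878, 0.2278]
J₁: ẑ×o_n = [-0.4878, 0.8520, 0.0000], ω = ẑ
J2: z=[0.0000, 0.0000, 1.0000] o=[0.3355, 0.2179, 0.1100] → [-0.2699, 0.5165, 0.0000, 0.0000, 0.0000, 1.0000]
J3: z=[-0.9962, 0.0872, 0.0000] o=[0.3651, 0.5566, 0.6000] → [-0.0324, -0.3708, 0.0261, -0.9962, 0.0872, 0.0000]
J4: z=[-0.0594, -0.6794, -0.7314] o=[0.3468, 1.0354, 0.1567] → [-0.4488, -0.3653, 0.3758, -0.0594, -0.6794, -0.7314]
q̇ = J⁺·V = [-0.4960, -0.9960, 0.5860, -0.6390]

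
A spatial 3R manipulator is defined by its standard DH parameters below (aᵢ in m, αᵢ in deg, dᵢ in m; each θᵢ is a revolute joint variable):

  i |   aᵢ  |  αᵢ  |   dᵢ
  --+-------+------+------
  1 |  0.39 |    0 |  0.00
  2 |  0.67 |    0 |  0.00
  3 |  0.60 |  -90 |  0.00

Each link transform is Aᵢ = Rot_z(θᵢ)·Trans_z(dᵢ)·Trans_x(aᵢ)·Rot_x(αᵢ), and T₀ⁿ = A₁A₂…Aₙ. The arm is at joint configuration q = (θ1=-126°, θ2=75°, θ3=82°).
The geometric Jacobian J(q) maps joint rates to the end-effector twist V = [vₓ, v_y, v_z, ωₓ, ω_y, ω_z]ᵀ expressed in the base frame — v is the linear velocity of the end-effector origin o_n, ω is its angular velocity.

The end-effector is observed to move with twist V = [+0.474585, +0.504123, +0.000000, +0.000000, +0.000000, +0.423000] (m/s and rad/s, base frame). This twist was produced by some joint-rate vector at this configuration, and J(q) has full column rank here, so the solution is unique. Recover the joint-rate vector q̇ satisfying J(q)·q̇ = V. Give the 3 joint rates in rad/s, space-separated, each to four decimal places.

o_n = [0.7067, -0.5272, 0.0000]
J₁: ẑ×o_n = [0.5272, 0.7067, -0.0000], ω = ẑ
J2: z=[0.0000, 0.0000, 1.0000] o=[-0.2292, -0.3155, 0.0000] → [0.2117, 0.9359, -0.0000, 0.0000, 0.0000, 1.0000]
J3: z=[0.0000, 0.0000, 1.0000] o=[0.1924, -0.8362, 0.0000] → [-0.3090, 0.5143, 0.0000, 0.0000, 0.0000, 1.0000]
q̇ = J⁺·V = [0.4200, 0.4880, -0.4850]

0.4200 0.4880 -0.4850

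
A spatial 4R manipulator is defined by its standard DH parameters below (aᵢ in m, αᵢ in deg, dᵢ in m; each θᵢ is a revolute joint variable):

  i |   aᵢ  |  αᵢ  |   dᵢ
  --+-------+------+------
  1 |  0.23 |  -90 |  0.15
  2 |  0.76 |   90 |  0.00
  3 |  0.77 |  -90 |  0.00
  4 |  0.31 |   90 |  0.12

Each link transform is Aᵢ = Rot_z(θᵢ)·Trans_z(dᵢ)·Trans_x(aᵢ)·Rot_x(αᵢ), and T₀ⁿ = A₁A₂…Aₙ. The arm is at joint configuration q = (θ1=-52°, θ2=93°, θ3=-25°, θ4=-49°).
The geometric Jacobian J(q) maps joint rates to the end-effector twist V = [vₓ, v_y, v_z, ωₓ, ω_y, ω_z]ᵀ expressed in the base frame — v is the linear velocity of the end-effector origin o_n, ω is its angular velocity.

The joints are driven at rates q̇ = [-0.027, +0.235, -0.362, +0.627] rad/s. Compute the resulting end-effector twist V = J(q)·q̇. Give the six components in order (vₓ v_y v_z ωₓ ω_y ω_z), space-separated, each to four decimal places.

o_n = [-0.0076, -0.4818, -1.5528]
J₁: ẑ×o_n = [0.4818, -0.0076, 0.0000], ω = ẑ
J2: z=[0.7880, 0.6157, 0.0000] o=[0.1416, -0.1812, 0.1500] → [-1.0484, 1.3418, -0.1450, 0.7880, 0.6157, 0.0000]
J3: z=[0.6148, -0.7869, -0.0523] o=[0.1171, -0.1499, -0.6090] → [0.7254, 0.5868, -0.3022, 0.6148, -0.7869, -0.0523]
J4: z=[0.7006, 0.5754, -0.4220] o=[-0.1618, -0.3215, -1.3059] → [-0.2098, 0.1079, -0.2011, 0.7006, 0.5754, -0.4220]
V = J·q̇ = [-0.6535, 0.1708, -0.0508, 0.4019, 0.7903, -0.2727]

-0.6535 0.1708 -0.0508 0.4019 0.7903 -0.2727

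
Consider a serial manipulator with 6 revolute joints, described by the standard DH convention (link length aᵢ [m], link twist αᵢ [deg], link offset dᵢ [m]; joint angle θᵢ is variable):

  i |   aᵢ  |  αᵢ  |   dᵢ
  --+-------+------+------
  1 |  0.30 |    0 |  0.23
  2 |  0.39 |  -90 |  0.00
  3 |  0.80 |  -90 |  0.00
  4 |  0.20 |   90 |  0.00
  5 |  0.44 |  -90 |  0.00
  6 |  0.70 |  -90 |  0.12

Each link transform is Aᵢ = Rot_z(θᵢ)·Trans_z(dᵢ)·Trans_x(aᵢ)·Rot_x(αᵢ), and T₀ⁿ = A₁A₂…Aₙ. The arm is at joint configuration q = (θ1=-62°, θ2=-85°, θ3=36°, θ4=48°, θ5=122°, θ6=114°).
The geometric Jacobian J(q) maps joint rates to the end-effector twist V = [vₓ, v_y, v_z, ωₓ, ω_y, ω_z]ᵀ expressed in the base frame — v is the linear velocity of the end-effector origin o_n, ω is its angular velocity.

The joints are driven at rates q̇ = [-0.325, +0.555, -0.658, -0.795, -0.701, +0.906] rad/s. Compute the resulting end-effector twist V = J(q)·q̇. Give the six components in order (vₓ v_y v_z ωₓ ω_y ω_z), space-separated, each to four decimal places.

-1.1899 -0.3841 -0.0123 -0.2292 0.5142 1.8700

o_n = [-0.6198, -0.2345, -0.0223]
J₁: ẑ×o_n = [0.2345, -0.6198, 0.0000], ω = ẑ
J2: z=[0.0000, 0.0000, 1.0000] o=[0.1408, -0.2649, 0.2300] → [-0.0304, -0.7606, 0.0000, 0.0000, 0.0000, 1.0000]
J3: z=[0.5446, -0.8387, 0.0000] o=[-0.1862, -0.4773, 0.2300] → [0.2116, 0.1374, -0.2314, 0.5446, -0.8387, 0.0000]
J4: z=[0.4930, 0.3201, -0.8090] o=[-0.7290, -0.8298, -0.2402] → [0.5514, -0.1958, 0.2585, 0.4930, 0.3201, -0.8090]
J5: z=[-0.1398, -0.8886, -0.4368] o=[-0.9008, -0.7641, -0.3189] → [-0.0323, -0.0813, 0.1757, -0.1398, -0.8886, -0.4368]
J6: z=[0.4670, -0.4482, 0.7623] o=[-0.5166, -0.7212, -0.5291] → [-0.5981, -0.3153, 0.1811, 0.4670, -0.4482, 0.7623]
V = J·q̇ = [-1.1899, -0.3841, -0.0123, -0.2292, 0.5142, 1.8700]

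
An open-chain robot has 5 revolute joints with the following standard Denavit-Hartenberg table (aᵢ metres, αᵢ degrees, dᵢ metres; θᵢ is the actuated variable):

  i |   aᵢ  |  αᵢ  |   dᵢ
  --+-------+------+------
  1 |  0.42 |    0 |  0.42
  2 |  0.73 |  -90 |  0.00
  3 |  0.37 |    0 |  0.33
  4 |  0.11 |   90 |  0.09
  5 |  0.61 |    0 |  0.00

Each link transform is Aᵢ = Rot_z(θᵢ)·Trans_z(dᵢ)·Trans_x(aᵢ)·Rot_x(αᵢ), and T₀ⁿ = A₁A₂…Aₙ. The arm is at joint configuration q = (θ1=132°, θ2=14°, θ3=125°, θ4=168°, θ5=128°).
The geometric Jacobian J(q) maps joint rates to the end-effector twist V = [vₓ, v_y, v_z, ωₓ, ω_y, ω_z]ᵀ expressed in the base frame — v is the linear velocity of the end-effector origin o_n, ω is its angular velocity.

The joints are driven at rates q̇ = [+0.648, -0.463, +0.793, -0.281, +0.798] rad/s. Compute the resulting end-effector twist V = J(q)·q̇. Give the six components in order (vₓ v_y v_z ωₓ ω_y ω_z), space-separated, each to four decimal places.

0.4879 -0.3785 -0.1317 0.3227 -0.8352 0.4968

o_n = [-1.1279, -0.2031, -0.1275]
J₁: ẑ×o_n = [0.2031, -1.1279, 0.0000], ω = ẑ
J2: z=[0.0000, 0.0000, 1.0000] o=[-0.2810, 0.3121, 0.4200] → [0.5152, -0.8469, 0.0000, 0.0000, 0.0000, 1.0000]
J3: z=[-0.5592, -0.8290, 0.0000] o=[-0.8862, 0.7203, 0.4200] → [0.4539, -0.3062, 0.3160, -0.5592, -0.8290, 0.0000]
J4: z=[-0.5592, -0.8290, 0.0000] o=[-0.8948, 0.3281, 0.1169] → [0.2027, -0.1367, 0.1038, -0.5592, -0.8290, 0.0000]
J5: z=[0.7631, -0.5147, 0.3907] o=[-0.9808, 0.2775, 0.2182] → [0.3657, 0.2063, -0.4425, 0.7631, -0.5147, 0.3907]
V = J·q̇ = [0.4879, -0.3785, -0.1317, 0.3227, -0.8352, 0.4968]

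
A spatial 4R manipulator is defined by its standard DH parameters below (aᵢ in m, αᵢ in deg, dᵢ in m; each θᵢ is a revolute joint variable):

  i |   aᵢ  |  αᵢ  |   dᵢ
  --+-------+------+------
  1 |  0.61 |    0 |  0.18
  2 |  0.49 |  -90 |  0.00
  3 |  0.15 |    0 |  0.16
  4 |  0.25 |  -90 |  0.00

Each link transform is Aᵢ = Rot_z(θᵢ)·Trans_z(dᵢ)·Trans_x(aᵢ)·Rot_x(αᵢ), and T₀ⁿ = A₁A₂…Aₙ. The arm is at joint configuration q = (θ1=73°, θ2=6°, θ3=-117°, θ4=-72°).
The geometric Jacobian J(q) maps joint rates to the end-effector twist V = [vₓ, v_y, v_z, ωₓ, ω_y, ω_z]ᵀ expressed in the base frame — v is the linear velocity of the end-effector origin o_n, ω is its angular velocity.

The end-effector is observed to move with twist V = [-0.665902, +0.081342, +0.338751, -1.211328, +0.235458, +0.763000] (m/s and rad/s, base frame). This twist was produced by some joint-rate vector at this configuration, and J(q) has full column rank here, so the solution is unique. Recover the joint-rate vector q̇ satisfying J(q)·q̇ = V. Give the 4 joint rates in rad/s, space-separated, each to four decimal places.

0.8830 -0.1200 0.5000 0.7340

o_n = [0.0547, 0.7856, 0.2745]
J₁: ẑ×o_n = [-0.7856, 0.0547, 0.0000], ω = ẑ
J2: z=[0.0000, 0.0000, 1.0000] o=[0.1783, 0.5833, 0.1800] → [-0.2023, -0.1237, 0.0000, 0.0000, 0.0000, 1.0000]
J3: z=[-0.9816, 0.1908, 0.0000] o=[0.2718, 1.0643, 0.1800] → [0.0180, 0.0928, 0.3150, -0.9816, 0.1908, 0.0000]
J4: z=[-0.9816, 0.1908, 0.0000] o=[0.1018, 1.0280, 0.3137] → [-0.0075, -0.0384, 0.2469, -0.9816, 0.1908, 0.0000]
q̇ = J⁺·V = [0.8830, -0.1200, 0.5000, 0.7340]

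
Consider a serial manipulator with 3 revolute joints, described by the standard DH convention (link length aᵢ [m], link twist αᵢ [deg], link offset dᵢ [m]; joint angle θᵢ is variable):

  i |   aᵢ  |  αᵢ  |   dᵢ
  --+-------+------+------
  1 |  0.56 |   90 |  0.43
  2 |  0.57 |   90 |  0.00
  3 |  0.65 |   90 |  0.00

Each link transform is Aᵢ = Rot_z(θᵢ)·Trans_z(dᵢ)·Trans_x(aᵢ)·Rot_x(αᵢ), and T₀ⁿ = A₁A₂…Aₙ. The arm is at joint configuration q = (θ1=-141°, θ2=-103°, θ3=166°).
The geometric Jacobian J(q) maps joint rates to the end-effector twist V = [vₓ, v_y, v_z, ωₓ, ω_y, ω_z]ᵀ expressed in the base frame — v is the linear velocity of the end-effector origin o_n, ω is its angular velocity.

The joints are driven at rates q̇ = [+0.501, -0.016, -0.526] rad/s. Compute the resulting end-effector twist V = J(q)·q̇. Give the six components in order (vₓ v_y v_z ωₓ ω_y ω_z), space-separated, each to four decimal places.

o_n = [-0.5448, -0.2388, 0.4891]
J₁: ẑ×o_n = [0.2388, -0.5448, 0.0000], ω = ẑ
J2: z=[-0.6293, 0.7771, 0.0000] o=[-0.4352, -0.3524, 0.4300] → [0.0460, 0.0372, 0.0137, -0.6293, 0.7771, 0.0000]
J3: z=[0.7572, 0.6132, 0.2250] o=[-0.3356, -0.2717, -0.1254] → [0.3694, -0.5124, 0.1532, 0.7572, 0.6132, 0.2250]
V = J·q̇ = [-0.0754, -0.0040, -0.0808, -0.3882, -0.3350, 0.3827]

-0.0754 -0.0040 -0.0808 -0.3882 -0.3350 0.3827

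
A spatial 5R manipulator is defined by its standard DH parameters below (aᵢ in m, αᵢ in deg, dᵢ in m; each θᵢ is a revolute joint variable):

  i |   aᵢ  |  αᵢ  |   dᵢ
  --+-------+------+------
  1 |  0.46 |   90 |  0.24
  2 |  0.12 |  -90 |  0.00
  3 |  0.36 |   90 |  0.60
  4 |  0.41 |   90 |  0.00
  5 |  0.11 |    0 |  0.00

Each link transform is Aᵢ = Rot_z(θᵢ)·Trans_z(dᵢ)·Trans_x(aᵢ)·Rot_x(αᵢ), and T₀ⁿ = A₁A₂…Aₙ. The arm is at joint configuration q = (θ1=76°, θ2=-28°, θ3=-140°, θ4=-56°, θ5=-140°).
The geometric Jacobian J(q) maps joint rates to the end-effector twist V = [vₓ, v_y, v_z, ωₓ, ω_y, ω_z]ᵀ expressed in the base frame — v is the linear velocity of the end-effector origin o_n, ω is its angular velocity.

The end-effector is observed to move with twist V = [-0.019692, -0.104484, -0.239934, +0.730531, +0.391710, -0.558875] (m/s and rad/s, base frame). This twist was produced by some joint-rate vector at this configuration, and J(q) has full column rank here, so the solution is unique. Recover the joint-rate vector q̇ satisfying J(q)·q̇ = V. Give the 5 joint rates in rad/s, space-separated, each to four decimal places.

o_n = [0.4861, 0.2852, 0.6486]
J₁: ẑ×o_n = [-0.2852, 0.4861, 0.0000], ω = ẑ
J2: z=[0.9703, -0.2419, 0.0000] o=[0.1113, 0.4463, 0.2400] → [-0.0989, -0.3965, -0.0657, 0.9703, -0.2419, 0.0000]
J3: z=[0.1136, 0.4555, 0.8829] o=[0.1369, 0.5491, 0.1837] → [0.4449, 0.2555, -0.1890, 0.1136, 0.4555, 0.8829]
J4: z=[-0.8806, -0.3654, 0.3018] o=[0.3707, 0.5302, 0.8429] → [0.1449, -0.1362, 0.2579, -0.8806, -0.3654, 0.3018]
J5: z=[-0.4449, 0.4183, -0.7919] o=[0.4376, 0.1893, 0.6252] → [0.0857, -0.0280, -0.0630, -0.4449, 0.4183, -0.7919]
q̇ = J⁺·V = [-0.0460, 0.4480, 0.1150, -0.5980, 0.5480]

-0.0460 0.4480 0.1150 -0.5980 0.5480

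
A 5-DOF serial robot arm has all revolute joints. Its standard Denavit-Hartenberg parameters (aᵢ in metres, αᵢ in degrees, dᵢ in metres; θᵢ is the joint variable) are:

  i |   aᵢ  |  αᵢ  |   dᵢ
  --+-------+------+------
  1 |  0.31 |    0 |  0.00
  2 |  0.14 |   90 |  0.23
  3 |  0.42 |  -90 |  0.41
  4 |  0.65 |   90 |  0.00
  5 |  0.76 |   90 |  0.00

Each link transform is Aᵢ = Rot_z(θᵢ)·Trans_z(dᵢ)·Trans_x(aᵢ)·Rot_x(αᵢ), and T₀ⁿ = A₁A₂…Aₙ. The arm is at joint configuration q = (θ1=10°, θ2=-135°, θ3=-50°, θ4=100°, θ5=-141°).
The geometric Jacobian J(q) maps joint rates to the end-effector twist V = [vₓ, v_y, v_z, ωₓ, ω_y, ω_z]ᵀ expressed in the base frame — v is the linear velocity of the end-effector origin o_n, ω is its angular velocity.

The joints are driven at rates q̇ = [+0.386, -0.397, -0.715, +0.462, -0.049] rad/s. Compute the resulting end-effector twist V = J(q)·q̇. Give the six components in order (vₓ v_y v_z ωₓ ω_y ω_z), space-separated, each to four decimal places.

o_n = [-0.0039, 0.2252, -0.3913]
J₁: ẑ×o_n = [-0.2252, -0.0039, 0.0000], ω = ẑ
J2: z=[0.0000, 0.0000, 1.0000] o=[0.3053, 0.0538, 0.0000] → [-0.1714, -0.3092, 0.0000, 0.0000, 0.0000, 1.0000]
J3: z=[-0.8192, 0.5736, 0.0000] o=[0.2250, -0.0609, 0.2300] → [-0.3563, -0.5089, -0.1030, -0.8192, 0.5736, 0.0000]
J4: z=[-0.4394, -0.6275, 0.6428] o=[-0.2657, -0.0468, -0.0917] → [0.0131, 0.0367, 0.0448, -0.4394, -0.6275, 0.6428]
J5: z=[-0.2208, -0.6181, -0.7544] o=[0.3003, -0.3546, -0.0053] → [0.6760, 0.1442, -0.3160, -0.2208, -0.6181, -0.7544]
V = J·q̇ = [0.2088, 0.4950, 0.1099, 0.3935, -0.6697, 0.3229]

0.2088 0.4950 0.1099 0.3935 -0.6697 0.3229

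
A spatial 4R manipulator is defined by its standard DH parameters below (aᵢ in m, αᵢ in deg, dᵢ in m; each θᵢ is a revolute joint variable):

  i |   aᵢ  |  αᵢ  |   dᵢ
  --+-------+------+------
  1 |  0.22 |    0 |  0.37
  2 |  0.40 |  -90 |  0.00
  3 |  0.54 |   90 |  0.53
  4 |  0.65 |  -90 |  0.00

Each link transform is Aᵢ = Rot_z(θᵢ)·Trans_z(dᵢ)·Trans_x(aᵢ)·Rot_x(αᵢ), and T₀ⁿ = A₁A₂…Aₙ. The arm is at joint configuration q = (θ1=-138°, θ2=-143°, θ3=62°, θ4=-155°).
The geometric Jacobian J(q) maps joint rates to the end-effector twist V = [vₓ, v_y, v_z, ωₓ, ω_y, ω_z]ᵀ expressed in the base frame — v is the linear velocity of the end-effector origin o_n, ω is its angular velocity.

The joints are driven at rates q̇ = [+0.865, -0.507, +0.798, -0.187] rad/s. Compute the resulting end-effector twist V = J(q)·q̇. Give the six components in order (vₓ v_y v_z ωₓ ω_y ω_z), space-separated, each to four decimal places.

o_n = [-0.3422, 0.2715, 0.4134]
J₁: ẑ×o_n = [-0.2715, -0.3422, 0.0000], ω = ẑ
J2: z=[0.0000, 0.0000, 1.0000] o=[-0.1635, -0.1472, 0.3700] → [-0.4187, -0.1787, 0.0000, 0.0000, 0.0000, 1.0000]
J3: z=[-0.9816, 0.1908, 0.0000] o=[-0.0872, 0.2454, 0.3700] → [0.0083, 0.0426, 0.0231, -0.9816, 0.1908, 0.0000]
J4: z=[0.1685, 0.8667, 0.4695] o=[-0.5591, 0.5954, -0.1068] → [0.6029, 0.0142, -0.2425, 0.1685, 0.8667, 0.4695]
V = J·q̇ = [-0.1287, -0.1741, 0.0638, -0.8148, -0.0098, 0.2702]

-0.1287 -0.1741 0.0638 -0.8148 -0.0098 0.2702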